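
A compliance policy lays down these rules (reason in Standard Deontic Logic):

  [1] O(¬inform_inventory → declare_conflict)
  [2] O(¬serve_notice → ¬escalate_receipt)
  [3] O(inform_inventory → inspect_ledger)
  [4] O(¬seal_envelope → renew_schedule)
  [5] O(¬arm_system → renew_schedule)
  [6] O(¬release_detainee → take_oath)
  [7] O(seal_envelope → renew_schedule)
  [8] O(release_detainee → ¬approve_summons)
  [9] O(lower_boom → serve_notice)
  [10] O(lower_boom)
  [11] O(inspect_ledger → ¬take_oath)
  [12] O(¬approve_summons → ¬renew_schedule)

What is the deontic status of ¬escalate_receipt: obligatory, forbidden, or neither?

Neither

Premise 2 is O(¬serve_notice → ¬escalate_receipt), but O(¬serve_notice) is not derivable from the premises, so it does not yield O(¬escalate_receipt).
No premise or chain of K-axiom applications forces O(¬escalate_receipt), and none forces O(escalate_receipt). So ¬escalate_receipt is neither obligatory nor forbidden under these norms.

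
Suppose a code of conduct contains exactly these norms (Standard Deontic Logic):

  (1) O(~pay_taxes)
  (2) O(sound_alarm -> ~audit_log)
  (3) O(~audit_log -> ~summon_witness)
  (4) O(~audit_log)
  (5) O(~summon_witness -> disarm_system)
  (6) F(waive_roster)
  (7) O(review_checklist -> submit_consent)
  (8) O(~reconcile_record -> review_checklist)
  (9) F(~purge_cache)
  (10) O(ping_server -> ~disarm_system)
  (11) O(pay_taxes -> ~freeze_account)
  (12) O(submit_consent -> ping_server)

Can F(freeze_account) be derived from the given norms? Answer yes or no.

Premise 11 is O(pay_taxes -> ~freeze_account), but O(pay_taxes) is not derivable from the premises, so it does not yield O(~freeze_account).
No other premise forces O(~freeze_account). An ideal world satisfying every premise can still have freeze_account true, so F(freeze_account) is not derivable.

No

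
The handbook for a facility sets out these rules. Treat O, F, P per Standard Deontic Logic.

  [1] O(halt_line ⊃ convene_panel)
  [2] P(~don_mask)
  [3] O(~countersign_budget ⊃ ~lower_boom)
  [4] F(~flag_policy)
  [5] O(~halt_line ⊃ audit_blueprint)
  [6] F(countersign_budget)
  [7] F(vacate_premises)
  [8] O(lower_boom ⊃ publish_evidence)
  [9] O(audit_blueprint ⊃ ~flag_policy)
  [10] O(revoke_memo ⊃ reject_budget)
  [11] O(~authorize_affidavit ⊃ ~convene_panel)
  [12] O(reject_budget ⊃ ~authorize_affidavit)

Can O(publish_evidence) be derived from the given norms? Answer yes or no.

No

Premise 8 is O(lower_boom ⊃ publish_evidence), but O(lower_boom) is not derivable from the premises, so it does not yield O(publish_evidence).
No other premise forces O(publish_evidence). An ideal world satisfying every premise can still have publish_evidence false, so O(publish_evidence) is not derivable.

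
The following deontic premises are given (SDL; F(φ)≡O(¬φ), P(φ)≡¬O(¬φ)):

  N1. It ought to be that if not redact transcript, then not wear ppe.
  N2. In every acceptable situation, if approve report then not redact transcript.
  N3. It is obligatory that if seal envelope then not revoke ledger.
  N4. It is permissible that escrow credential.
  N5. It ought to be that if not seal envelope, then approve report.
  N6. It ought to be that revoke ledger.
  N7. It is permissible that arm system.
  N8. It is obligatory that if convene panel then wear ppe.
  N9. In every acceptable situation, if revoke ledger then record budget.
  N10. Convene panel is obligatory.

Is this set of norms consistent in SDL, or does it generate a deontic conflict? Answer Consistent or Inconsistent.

Premise 10 gives O(convene_panel).
With premise 8, O(convene_panel → wear_ppe), the K-axiom yields O(wear_ppe).
The contrapositive of premise 1 (O(¬redact_transcript → ¬wear_ppe)) is O(wear_ppe → redact_transcript), and O(wear_ppe) is already established, so O(redact_transcript).
The contrapositive of premise 2 (O(approve_report → ¬redact_transcript)) is O(redact_transcript → ¬approve_report), and O(redact_transcript) is already established, so O(¬approve_report).
The contrapositive of premise 5 (O(¬seal_envelope → approve_report)) is O(¬approve_report → seal_envelope), and O(¬approve_report) is already established, so O(seal_envelope).
Applying K to premise 3 (O(seal_envelope → ¬revoke_ledger)) and O(seal_envelope) yields O(¬revoke_ledger).
But premise 6 directly asserts O(revoke_ledger).
We now have both O(¬revoke_ledger) and O(revoke_ledger) — revoke_ledger is simultaneously obligatory and forbidden, violating the D-axiom.

Inconsistent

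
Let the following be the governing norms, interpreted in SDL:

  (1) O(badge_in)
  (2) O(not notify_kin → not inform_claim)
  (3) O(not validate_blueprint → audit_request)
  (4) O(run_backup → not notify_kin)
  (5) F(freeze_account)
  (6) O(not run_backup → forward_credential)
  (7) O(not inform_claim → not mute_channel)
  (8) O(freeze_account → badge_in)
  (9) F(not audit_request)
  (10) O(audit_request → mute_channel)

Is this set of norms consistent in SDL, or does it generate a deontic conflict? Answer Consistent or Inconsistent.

Premise 8 is O(freeze_account → badge_in); even if O(badge_in) held, inferring O(freeze_account) would be affirming the consequent — invalid.
So O(freeze_account) is not derivable, and the apparent clash with O(not freeze_account) does not arise.
A world satisfying every obligation exists (e.g. audit_request=true, badge_in=true, forward_credential=true, freeze_account=false, inform_claim=true, mute_channel=true, notify_kin=true, run_backup=false, validate_blueprint=false); no atom is both obligatory and forbidden, so the set is consistent.

Consistent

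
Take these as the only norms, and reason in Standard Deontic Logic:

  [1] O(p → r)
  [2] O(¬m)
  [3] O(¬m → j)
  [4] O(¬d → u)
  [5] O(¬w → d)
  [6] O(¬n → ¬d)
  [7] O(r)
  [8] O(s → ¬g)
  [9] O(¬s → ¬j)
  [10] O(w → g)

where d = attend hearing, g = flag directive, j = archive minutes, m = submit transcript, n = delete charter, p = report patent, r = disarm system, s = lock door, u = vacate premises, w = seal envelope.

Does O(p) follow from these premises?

No

Premise 1 is O(p → r); even if O(r) held, inferring O(p) would be affirming the consequent — invalid.
No other premise forces O(p). An ideal world satisfying every premise can still have p false, so O(p) is not derivable.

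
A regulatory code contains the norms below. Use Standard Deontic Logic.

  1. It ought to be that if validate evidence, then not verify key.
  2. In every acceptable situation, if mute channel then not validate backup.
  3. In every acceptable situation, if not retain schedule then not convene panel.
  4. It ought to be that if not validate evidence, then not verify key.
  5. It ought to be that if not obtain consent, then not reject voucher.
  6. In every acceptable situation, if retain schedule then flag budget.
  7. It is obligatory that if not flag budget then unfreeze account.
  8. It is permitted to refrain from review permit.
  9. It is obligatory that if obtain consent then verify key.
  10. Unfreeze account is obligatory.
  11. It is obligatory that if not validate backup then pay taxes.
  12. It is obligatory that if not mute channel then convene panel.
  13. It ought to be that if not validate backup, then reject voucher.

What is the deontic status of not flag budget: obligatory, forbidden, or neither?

Premises 4 and 1 are O(¬validate_evidence → ¬verify_key) and O(validate_evidence → ¬verify_key); every ideal world satisfies ¬validate_evidence or validate_evidence, so in either case ¬verify_key holds — hence O(¬verify_key).
The contrapositive of premise 9 (O(obtain_consent → verify_key)) is O(¬verify_key → ¬obtain_consent), and O(¬verify_key) is already established, so O(¬obtain_consent).
Applying K to premise 5 (O(¬obtain_consent → ¬reject_voucher)) and O(¬obtain_consent) yields O(¬reject_voucher).
The contrapositive of premise 13 (O(¬validate_backup → reject_voucher)) is O(¬reject_voucher → validate_backup), and O(¬reject_voucher) is already established, so O(validate_backup).
The contrapositive of premise 2 (O(mute_channel → ¬validate_backup)) is O(validate_backup → ¬mute_channel), and O(validate_backup) is already established, so O(¬mute_channel).
From O(¬mute_channel) and premise 12, O(¬mute_channel → convene_panel), we obtain O(convene_panel).
Premise 3 is O(¬retain_schedule → ¬convene_panel); contrapositively O(convene_panel → retain_schedule). Since O(convene_panel) holds, K gives O(retain_schedule).
With premise 6, O(retain_schedule → flag_budget), the K-axiom yields O(flag_budget).
Premises 7, 8, 10, 11 do not contribute to this derivation.
Thus O(flag_budget), which is F(¬flag_budget): ¬flag_budget is forbidden.

Forbidden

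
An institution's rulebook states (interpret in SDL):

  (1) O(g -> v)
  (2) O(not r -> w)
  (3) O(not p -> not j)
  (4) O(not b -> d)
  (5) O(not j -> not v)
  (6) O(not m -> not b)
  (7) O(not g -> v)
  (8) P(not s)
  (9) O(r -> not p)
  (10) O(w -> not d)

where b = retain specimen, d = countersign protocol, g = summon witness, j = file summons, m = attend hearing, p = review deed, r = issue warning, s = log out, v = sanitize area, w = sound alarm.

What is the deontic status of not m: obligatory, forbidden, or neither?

Forbidden

Premises 1 and 7 are O(g -> v) and O(not g -> v); every ideal world satisfies g or not g, so in either case v holds — hence O(v).
Premise 5 is O(not j -> not v); contrapositively O(v -> j). Since O(v) holds, K gives O(j).
Premise 3 is O(not p -> not j); contrapositively O(j -> p). Since O(j) holds, K gives O(p).
The contrapositive of premise 9 (O(r -> not p)) is O(p -> not r), and O(p) is already established, so O(not r).
Premise 2 is O(not r -> w); since O(not r), deontic closure gives O(w).
Applying K to premise 10 (O(w -> not d)) and O(w) yields O(not d).
Premise 4, O(not b -> d), contraposes to O(not d -> b); with O(not d) we get O(b).
Premise 6 is O(not m -> not b); contrapositively O(b -> m). Since O(b) holds, K gives O(m).
Premise 8 does not contribute to this derivation.
Thus O(m), which is F(not m): not m is forbidden.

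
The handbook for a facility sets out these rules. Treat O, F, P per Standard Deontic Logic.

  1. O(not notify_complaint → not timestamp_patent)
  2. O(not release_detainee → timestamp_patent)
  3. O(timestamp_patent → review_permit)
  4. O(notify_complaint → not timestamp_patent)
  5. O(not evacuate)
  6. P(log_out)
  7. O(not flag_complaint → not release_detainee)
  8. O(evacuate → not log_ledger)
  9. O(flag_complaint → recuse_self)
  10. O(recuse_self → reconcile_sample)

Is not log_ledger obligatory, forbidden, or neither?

Premise 8 is O(evacuate → not log_ledger), but O(evacuate) is not derivable from the premises, so it does not yield O(not log_ledger).
No premise or chain of K-axiom applications forces O(not log_ledger), and none forces O(log_ledger). So not log_ledger is neither obligatory nor forbidden under these norms.

Neither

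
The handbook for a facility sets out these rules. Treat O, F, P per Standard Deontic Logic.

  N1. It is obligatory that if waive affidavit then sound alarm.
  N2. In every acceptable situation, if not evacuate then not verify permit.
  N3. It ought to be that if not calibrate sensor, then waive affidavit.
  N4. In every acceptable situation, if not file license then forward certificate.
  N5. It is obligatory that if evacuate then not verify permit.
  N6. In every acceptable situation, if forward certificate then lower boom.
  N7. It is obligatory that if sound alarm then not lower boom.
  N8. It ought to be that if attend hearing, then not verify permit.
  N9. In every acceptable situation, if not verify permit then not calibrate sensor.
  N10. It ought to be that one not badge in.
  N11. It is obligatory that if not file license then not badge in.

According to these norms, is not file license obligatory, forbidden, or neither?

By case analysis on ¬evacuate: premise 2 gives O(¬evacuate → ¬verify_permit) and premise 5 gives O(evacuate → ¬verify_permit), so O(¬verify_permit) either way.
With premise 9, O(¬verify_permit → ¬calibrate_sensor), the K-axiom yields O(¬calibrate_sensor).
With premise 3, O(¬calibrate_sensor → waive_affidavit), the K-axiom yields O(waive_affidavit).
With premise 1, O(waive_affidavit → sound_alarm), the K-axiom yields O(sound_alarm).
From O(sound_alarm) and premise 7, O(sound_alarm → ¬lower_boom), we obtain O(¬lower_boom).
The contrapositive of premise 6 (O(forward_certificate → lower_boom)) is O(¬lower_boom → ¬forward_certificate), and O(¬lower_boom) is already established, so O(¬forward_certificate).
The contrapositive of premise 4 (O(¬file_license → forward_certificate)) is O(¬forward_certificate → file_license), and O(¬forward_certificate) is already established, so O(file_license).
Premises 8, 10, 11 do not contribute to this derivation.
Thus O(file_license), which is F(¬file_license): ¬file_license is forbidden.

Forbidden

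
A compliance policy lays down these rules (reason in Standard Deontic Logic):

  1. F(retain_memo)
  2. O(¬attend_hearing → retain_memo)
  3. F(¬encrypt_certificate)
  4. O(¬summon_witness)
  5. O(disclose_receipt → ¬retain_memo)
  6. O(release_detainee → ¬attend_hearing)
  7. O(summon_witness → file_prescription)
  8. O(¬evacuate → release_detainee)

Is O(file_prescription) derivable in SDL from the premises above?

No

Premise 7 is O(summon_witness → file_prescription), but O(summon_witness) is not derivable from the premises, so it does not yield O(file_prescription).
No other premise forces O(file_prescription). An ideal world satisfying every premise can still have file_prescription false, so O(file_prescription) is not derivable.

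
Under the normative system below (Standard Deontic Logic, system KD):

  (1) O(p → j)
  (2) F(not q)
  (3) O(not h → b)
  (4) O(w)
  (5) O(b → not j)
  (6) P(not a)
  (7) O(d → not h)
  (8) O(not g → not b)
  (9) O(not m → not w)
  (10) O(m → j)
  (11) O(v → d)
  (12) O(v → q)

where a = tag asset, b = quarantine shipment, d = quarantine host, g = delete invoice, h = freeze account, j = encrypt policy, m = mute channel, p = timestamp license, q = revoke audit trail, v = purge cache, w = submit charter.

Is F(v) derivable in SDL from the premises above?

Premise 4 states O(w) outright.
Premise 9 is O(not m → not w); contrapositively O(w → m). Since O(w) holds, K gives O(m).
Applying K to premise 10 (O(m → j)) and O(m) yields O(j).
Premise 5 is O(b → not j); contrapositively O(j → not b). Since O(j) holds, K gives O(not b).
The contrapositive of premise 3 (O(not h → b)) is O(not b → h), and O(not b) is already established, so O(h).
The contrapositive of premise 7 (O(d → not h)) is O(h → not d), and O(h) is already established, so O(not d).
The contrapositive of premise 11 (O(v → d)) is O(not d → not v), and O(not d) is already established, so O(not v).
Premises 1, 2, 6, 8, 12 do not contribute to this derivation.
So O(not v) holds, i.e. F(v). The claim follows.

Yes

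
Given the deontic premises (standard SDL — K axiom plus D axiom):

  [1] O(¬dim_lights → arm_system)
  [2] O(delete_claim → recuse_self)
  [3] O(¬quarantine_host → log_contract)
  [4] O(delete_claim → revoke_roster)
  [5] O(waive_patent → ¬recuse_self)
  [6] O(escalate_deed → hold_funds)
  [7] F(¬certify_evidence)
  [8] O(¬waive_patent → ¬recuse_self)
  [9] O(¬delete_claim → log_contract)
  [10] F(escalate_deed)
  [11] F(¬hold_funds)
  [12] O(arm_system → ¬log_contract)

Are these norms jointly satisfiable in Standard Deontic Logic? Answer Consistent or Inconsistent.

Premise 6 is O(escalate_deed → hold_funds); even if O(hold_funds) held, inferring O(escalate_deed) would be affirming the consequent — invalid.
So O(escalate_deed) is not derivable, and the apparent clash with O(¬escalate_deed) does not arise.
A world satisfying every obligation exists (e.g. arm_system=false, certify_evidence=true, delete_claim=false, dim_lights=true, escalate_deed=false, hold_funds=true, log_contract=true, quarantine_host=false, recuse_self=false, revoke_roster=false, waive_patent=false); no atom is both obligatory and forbidden, so the set is consistent.

Consistent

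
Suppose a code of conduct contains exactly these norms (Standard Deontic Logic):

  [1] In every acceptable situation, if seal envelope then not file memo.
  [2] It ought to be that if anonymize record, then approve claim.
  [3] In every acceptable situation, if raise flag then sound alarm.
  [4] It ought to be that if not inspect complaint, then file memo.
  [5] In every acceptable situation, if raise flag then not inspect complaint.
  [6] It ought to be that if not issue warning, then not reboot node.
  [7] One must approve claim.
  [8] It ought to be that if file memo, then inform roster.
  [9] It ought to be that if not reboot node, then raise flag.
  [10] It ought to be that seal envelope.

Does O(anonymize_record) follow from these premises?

No

Premise 2 is O(anonymize_record → approve_claim); even if O(approve_claim) held, inferring O(anonymize_record) would be affirming the consequent — invalid.
No other premise forces O(anonymize_record). An ideal world satisfying every premise can still have anonymize_record false, so O(anonymize_record) is not derivable.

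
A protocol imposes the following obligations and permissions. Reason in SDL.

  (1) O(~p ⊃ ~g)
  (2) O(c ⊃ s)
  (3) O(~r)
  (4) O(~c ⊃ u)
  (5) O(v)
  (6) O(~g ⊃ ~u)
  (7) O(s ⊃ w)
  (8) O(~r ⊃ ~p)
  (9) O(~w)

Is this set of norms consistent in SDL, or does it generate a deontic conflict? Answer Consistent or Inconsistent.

Inconsistent

From premise 9 we have O(~w).
The contrapositive of premise 7 (O(s ⊃ w)) is O(~w ⊃ ~s), and O(~w) is already established, so O(~s).
The contrapositive of premise 2 (O(c ⊃ s)) is O(~s ⊃ ~c), and O(~s) is already established, so O(~c).
Premise 4 is O(~c ⊃ u); since O(~c), deontic closure gives O(u).
The contrapositive of premise 6 (O(~g ⊃ ~u)) is O(u ⊃ g), and O(u) is already established, so O(g).
Premise 1, O(~p ⊃ ~g), contraposes to O(g ⊃ p); with O(g) we get O(p).
The contrapositive of premise 8 (O(~r ⊃ ~p)) is O(p ⊃ r), and O(p) is already established, so O(r).
However, premise 3 gives O(~r).
We now have both O(r) and O(~r) — r is simultaneously obligatory and forbidden, violating the D-axiom.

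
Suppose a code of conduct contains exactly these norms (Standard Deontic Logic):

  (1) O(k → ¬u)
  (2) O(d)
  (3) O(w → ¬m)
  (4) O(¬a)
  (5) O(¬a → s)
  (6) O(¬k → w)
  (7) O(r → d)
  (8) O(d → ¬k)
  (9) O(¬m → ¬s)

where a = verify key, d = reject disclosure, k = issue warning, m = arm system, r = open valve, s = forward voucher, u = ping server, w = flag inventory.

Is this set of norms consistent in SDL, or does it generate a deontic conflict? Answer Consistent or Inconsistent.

Premise 2 states O(d) outright.
Applying K to premise 8 (O(d → ¬k)) and O(d) yields O(¬k).
Applying K to premise 6 (O(¬k → w)) and O(¬k) yields O(w).
With premise 3, O(w → ¬m), the K-axiom yields O(¬m).
Applying K to premise 9 (O(¬m → ¬s)) and O(¬m) yields O(¬s).
Premise 5, O(¬a → s), contraposes to O(¬s → a); with O(¬s) we get O(a).
However, premise 4 gives O(¬a).
We now have both O(a) and O(¬a) — a is simultaneously obligatory and forbidden, violating the D-axiom.

Inconsistent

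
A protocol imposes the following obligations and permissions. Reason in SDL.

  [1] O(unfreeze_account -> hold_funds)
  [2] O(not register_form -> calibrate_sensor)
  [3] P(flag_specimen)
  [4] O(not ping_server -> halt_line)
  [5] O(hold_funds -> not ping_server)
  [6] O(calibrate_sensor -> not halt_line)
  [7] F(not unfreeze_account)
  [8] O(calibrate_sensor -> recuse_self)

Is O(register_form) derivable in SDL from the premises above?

Premise 7, F(not unfreeze_account), is equivalent to O(unfreeze_account).
From O(unfreeze_account) and premise 1, O(unfreeze_account -> hold_funds), we obtain O(hold_funds).
With premise 5, O(hold_funds -> not ping_server), the K-axiom yields O(not ping_server).
With premise 4, O(not ping_server -> halt_line), the K-axiom yields O(halt_line).
Premise 6 is O(calibrate_sensor -> not halt_line); contrapositively O(halt_line -> not calibrate_sensor). Since O(halt_line) holds, K gives O(not calibrate_sensor).
Premise 2 is O(not register_form -> calibrate_sensor); contrapositively O(not calibrate_sensor -> register_form). Since O(not calibrate_sensor) holds, K gives O(register_form).
Premises 3, 8 do not contribute to this derivation.
So O(register_form) follows.

Yes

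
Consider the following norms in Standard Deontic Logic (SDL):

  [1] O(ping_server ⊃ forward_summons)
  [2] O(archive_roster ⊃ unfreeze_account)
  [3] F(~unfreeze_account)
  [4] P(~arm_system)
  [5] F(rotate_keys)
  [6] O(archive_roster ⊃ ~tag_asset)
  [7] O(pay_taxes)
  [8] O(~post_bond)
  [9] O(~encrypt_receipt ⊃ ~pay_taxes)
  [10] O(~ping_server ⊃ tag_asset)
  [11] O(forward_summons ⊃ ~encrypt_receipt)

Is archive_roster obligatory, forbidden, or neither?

Forbidden

Premise 7 gives O(pay_taxes).
Premise 9 is O(~encrypt_receipt ⊃ ~pay_taxes); contrapositively O(pay_taxes ⊃ encrypt_receipt). Since O(pay_taxes) holds, K gives O(encrypt_receipt).
Premise 11, O(forward_summons ⊃ ~encrypt_receipt), contraposes to O(encrypt_receipt ⊃ ~forward_summons); with O(encrypt_receipt) we get O(~forward_summons).
Premise 1 is O(ping_server ⊃ forward_summons); contrapositively O(~forward_summons ⊃ ~ping_server). Since O(~forward_summons) holds, K gives O(~ping_server).
From O(~ping_server) and premise 10, O(~ping_server ⊃ tag_asset), we obtain O(tag_asset).
Premise 6, O(archive_roster ⊃ ~tag_asset), contraposes to O(tag_asset ⊃ ~archive_roster); with O(tag_asset) we get O(~archive_roster).
Premises 2, 3, 4, 5, 8 do not contribute to this derivation.
Thus O(~archive_roster), which is F(archive_roster): archive_roster is forbidden.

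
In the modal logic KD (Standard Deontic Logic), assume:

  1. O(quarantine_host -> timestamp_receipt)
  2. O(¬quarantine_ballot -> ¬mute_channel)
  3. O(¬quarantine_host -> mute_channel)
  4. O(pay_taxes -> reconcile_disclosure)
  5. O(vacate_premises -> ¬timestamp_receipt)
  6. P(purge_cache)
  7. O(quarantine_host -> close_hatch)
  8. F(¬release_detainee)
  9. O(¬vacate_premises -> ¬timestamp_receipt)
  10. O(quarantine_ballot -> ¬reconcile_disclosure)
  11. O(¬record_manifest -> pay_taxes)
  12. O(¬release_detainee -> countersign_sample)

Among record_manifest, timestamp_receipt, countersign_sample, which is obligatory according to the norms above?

record_manifest

By case analysis on vacate_premises: premise 5 gives O(vacate_premises -> ¬timestamp_receipt) and premise 9 gives O(¬vacate_premises -> ¬timestamp_receipt), so O(¬timestamp_receipt) either way.
Premise 1, O(quarantine_host -> timestamp_receipt), contraposes to O(¬timestamp_receipt -> ¬quarantine_host); with O(¬timestamp_receipt) we get O(¬quarantine_host).
Applying K to premise 3 (O(¬quarantine_host -> mute_channel)) and O(¬quarantine_host) yields O(mute_channel).
Premise 2, O(¬quarantine_ballot -> ¬mute_channel), contraposes to O(mute_channel -> quarantine_ballot); with O(mute_channel) we get O(quarantine_ballot).
Applying K to premise 10 (O(quarantine_ballot -> ¬reconcile_disclosure)) and O(quarantine_ballot) yields O(¬reconcile_disclosure).
Premise 4 is O(pay_taxes -> reconcile_disclosure); contrapositively O(¬reconcile_disclosure -> ¬pay_taxes). Since O(¬reconcile_disclosure) holds, K gives O(¬pay_taxes).
Premise 11 is O(¬record_manifest -> pay_taxes); contrapositively O(¬pay_taxes -> record_manifest). Since O(¬pay_taxes) holds, K gives O(record_manifest).
So O(record_manifest) holds — record_manifest is obligatory. None of the other listed options is made obligatory by any chain of premises.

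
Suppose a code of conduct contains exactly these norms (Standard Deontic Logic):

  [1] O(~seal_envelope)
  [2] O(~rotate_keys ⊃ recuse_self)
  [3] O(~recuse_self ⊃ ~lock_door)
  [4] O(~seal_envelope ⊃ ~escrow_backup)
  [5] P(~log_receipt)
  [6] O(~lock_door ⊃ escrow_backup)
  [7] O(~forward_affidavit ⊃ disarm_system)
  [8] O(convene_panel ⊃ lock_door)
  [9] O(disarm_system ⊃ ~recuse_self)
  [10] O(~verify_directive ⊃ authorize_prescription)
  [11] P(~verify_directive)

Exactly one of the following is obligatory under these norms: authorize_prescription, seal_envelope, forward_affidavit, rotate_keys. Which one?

Premise 1 states O(~seal_envelope) outright.
Applying K to premise 4 (O(~seal_envelope ⊃ ~escrow_backup)) and O(~seal_envelope) yields O(~escrow_backup).
Premise 6, O(~lock_door ⊃ escrow_backup), contraposes to O(~escrow_backup ⊃ lock_door); with O(~escrow_backup) we get O(lock_door).
Premise 3 is O(~recuse_self ⊃ ~lock_door); contrapositively O(lock_door ⊃ recuse_self). Since O(lock_door) holds, K gives O(recuse_self).
Premise 9, O(disarm_system ⊃ ~recuse_self), contraposes to O(recuse_self ⊃ ~disarm_system); with O(recuse_self) we get O(~disarm_system).
Premise 7 is O(~forward_affidavit ⊃ disarm_system); contrapositively O(~disarm_system ⊃ forward_affidavit). Since O(~disarm_system) holds, K gives O(forward_affidavit).
So O(forward_affidavit) holds — forward_affidavit is obligatory. None of the other listed options is made obligatory by any chain of premises.

forward_affidavit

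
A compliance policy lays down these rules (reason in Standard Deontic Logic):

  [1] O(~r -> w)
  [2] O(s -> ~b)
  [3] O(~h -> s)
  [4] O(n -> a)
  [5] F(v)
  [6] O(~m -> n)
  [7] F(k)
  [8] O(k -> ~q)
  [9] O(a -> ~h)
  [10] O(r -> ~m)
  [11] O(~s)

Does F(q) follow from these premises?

Premise 8 is O(k -> ~q), but O(k) is not derivable from the premises, so it does not yield O(~q).
No other premise forces O(~q). An ideal world satisfying every premise can still have q true, so F(q) is not derivable.

No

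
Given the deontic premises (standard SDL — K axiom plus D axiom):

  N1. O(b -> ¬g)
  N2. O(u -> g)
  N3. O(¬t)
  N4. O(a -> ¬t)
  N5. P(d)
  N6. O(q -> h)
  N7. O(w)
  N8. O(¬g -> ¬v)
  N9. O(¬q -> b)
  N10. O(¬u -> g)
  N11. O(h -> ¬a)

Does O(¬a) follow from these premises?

By case analysis on ¬u: premise 10 gives O(¬u -> g) and premise 2 gives O(u -> g), so O(g) either way.
Premise 1 is O(b -> ¬g); contrapositively O(g -> ¬b). Since O(g) holds, K gives O(¬b).
The contrapositive of premise 9 (O(¬q -> b)) is O(¬b -> q), and O(¬b) is already established, so O(q).
Premise 6 is O(q -> h); since O(q), deontic closure gives O(h).
Premise 11 is O(h -> ¬a); since O(h), deontic closure gives O(¬a).
Premises 3, 4, 5, 7, 8 do not contribute to this derivation.
So O(¬a) follows.

Yes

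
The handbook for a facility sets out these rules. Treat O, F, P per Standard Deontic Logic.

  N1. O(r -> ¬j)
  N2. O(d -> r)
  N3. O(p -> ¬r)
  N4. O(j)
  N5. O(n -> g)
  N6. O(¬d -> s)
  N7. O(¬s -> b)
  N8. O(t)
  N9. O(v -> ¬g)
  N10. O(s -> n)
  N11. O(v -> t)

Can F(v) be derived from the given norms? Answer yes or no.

From premise 4 we have O(j).
Premise 1 is O(r -> ¬j); contrapositively O(j -> ¬r). Since O(j) holds, K gives O(¬r).
The contrapositive of premise 2 (O(d -> r)) is O(¬r -> ¬d), and O(¬r) is already established, so O(¬d).
Applying K to premise 6 (O(¬d -> s)) and O(¬d) yields O(s).
With premise 10, O(s -> n), the K-axiom yields O(n).
From O(n) and premise 5, O(n -> g), we obtain O(g).
Premise 9, O(v -> ¬g), contraposes to O(g -> ¬v); with O(g) we get O(¬v).
Premises 3, 7, 8, 11 do not contribute to this derivation.
So O(¬v) holds, i.e. F(v). The claim follows.

Yes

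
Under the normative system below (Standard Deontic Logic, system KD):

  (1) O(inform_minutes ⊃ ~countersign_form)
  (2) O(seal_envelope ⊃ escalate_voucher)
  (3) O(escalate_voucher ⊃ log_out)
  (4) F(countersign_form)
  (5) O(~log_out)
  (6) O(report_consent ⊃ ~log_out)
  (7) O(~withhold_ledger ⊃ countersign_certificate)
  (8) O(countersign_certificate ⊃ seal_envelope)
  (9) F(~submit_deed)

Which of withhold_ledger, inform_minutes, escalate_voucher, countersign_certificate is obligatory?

withhold_ledger

From premise 5 we have O(~log_out).
Premise 3 is O(escalate_voucher ⊃ log_out); contrapositively O(~log_out ⊃ ~escalate_voucher). Since O(~log_out) holds, K gives O(~escalate_voucher).
Premise 2, O(seal_envelope ⊃ escalate_voucher), contraposes to O(~escalate_voucher ⊃ ~seal_envelope); with O(~escalate_voucher) we get O(~seal_envelope).
Premise 8, O(countersign_certificate ⊃ seal_envelope), contraposes to O(~seal_envelope ⊃ ~countersign_certificate); with O(~seal_envelope) we get O(~countersign_certificate).
Premise 7 is O(~withhold_ledger ⊃ countersign_certificate); contrapositively O(~countersign_certificate ⊃ withhold_ledger). Since O(~countersign_certificate) holds, K gives O(withhold_ledger).
So O(withhold_ledger) holds — withhold_ledger is obligatory. None of the other listed options is made obligatory by any chain of premises.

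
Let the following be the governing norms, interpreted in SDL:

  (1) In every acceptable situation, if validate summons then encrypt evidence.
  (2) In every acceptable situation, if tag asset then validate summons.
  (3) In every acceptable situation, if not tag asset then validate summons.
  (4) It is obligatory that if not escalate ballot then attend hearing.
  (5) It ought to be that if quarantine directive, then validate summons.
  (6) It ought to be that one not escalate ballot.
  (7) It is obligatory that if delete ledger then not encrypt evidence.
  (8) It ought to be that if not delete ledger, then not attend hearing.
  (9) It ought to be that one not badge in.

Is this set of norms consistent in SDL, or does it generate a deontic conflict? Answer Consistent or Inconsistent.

Inconsistent

Premises 2 and 3 are O(tag_asset → validate_summons) and O(¬tag_asset → validate_summons); every ideal world satisfies tag_asset or ¬tag_asset, so in either case validate_summons holds — hence O(validate_summons).
With premise 1, O(validate_summons → encrypt_evidence), the K-axiom yields O(encrypt_evidence).
Premise 7, O(delete_ledger → ¬encrypt_evidence), contraposes to O(encrypt_evidence → ¬delete_ledger); with O(encrypt_evidence) we get O(¬delete_ledger).
From O(¬delete_ledger) and premise 8, O(¬delete_ledger → ¬attend_hearing), we obtain O(¬attend_hearing).
Premise 4 is O(¬escalate_ballot → attend_hearing); contrapositively O(¬attend_hearing → escalate_ballot). Since O(¬attend_hearing) holds, K gives O(escalate_ballot).
Yet premise 6 states O(¬escalate_ballot).
We now have both O(escalate_ballot) and O(¬escalate_ballot) — escalate_ballot is simultaneously obligatory and forbidden, violating the D-axiom.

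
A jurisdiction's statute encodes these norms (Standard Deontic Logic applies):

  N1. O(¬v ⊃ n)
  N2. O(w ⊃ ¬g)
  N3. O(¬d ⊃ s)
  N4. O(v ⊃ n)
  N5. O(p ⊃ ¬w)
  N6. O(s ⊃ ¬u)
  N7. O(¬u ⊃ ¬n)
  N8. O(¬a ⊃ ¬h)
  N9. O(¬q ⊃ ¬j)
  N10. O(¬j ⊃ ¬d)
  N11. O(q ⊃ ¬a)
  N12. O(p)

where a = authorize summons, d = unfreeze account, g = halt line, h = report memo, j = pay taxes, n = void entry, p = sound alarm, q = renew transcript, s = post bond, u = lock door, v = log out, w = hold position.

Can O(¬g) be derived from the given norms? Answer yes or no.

No

Premise 2 is O(w ⊃ ¬g), but O(w) is not derivable from the premises, so it does not yield O(¬g).
No other premise forces O(¬g). An ideal world satisfying every premise can still have ¬g false, so O(¬g) is not derivable.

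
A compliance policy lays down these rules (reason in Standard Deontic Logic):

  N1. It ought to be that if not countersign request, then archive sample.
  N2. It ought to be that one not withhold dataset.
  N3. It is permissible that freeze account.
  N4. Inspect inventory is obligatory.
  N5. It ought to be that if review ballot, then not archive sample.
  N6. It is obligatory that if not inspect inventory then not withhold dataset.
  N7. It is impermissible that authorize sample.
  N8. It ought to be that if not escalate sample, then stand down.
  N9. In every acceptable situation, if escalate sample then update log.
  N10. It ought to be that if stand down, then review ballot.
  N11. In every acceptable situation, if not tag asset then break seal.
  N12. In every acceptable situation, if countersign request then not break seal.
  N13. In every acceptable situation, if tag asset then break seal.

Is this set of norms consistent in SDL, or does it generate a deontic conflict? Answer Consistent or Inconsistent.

Consistent

Premise 6 is O(¬inspect_inventory → ¬withhold_dataset); even if O(¬withhold_dataset) held, inferring O(¬inspect_inventory) would be affirming the consequent — invalid.
So O(¬inspect_inventory) is not derivable, and the apparent clash with O(inspect_inventory) does not arise.
A world satisfying every obligation exists (e.g. archive_sample=true, authorize_sample=false, break_seal=true, countersign_request=false, escalate_sample=true, freeze_account=false, inspect_inventory=true, review_ballot=false, stand_down=false, tag_asset=false, update_log=true, withhold_dataset=false); no atom is both obligatory and forbidden, so the set is consistent.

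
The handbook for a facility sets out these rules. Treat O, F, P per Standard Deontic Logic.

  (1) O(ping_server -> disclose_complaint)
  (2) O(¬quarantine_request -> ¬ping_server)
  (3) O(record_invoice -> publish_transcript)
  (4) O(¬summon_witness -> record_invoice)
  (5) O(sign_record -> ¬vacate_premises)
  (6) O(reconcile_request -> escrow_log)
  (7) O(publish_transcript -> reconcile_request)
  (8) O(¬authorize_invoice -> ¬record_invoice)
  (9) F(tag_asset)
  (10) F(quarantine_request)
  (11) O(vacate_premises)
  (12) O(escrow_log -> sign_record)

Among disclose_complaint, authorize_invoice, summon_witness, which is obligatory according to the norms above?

Premise 11 gives O(vacate_premises).
Premise 5 is O(sign_record -> ¬vacate_premises); contrapositively O(vacate_premises -> ¬sign_record). Since O(vacate_premises) holds, K gives O(¬sign_record).
The contrapositive of premise 12 (O(escrow_log -> sign_record)) is O(¬sign_record -> ¬escrow_log), and O(¬sign_record) is already established, so O(¬escrow_log).
Premise 6, O(reconcile_request -> escrow_log), contraposes to O(¬escrow_log -> ¬reconcile_request); with O(¬escrow_log) we get O(¬reconcile_request).
Premise 7 is O(publish_transcript -> reconcile_request); contrapositively O(¬reconcile_request -> ¬publish_transcript). Since O(¬reconcile_request) holds, K gives O(¬publish_transcript).
Premise 3 is O(record_invoice -> publish_transcript); contrapositively O(¬publish_transcript -> ¬record_invoice). Since O(¬publish_transcript) holds, K gives O(¬record_invoice).
Premise 4, O(¬summon_witness -> record_invoice), contraposes to O(¬record_invoice -> summon_witness); with O(¬record_invoice) we get O(summon_witness).
So O(summon_witness) holds — summon_witness is obligatory. None of the other listed options is made obligatory by any chain of premises.

summon_witness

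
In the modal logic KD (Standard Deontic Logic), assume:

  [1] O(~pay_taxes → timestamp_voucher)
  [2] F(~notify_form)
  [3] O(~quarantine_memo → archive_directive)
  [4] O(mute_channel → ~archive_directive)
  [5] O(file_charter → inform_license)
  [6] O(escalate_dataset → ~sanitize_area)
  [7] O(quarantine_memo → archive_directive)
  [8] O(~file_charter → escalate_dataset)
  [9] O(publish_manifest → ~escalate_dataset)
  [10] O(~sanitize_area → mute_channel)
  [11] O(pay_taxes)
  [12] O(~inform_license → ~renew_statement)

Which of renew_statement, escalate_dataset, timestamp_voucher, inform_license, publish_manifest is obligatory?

inform_license

Premises 7 and 3 cover both cases: O(quarantine_memo → archive_directive) and O(~quarantine_memo → archive_directive). Since quarantine_memo ∨ ~quarantine_memo is a tautology, O(archive_directive) follows.
The contrapositive of premise 4 (O(mute_channel → ~archive_directive)) is O(archive_directive → ~mute_channel), and O(archive_directive) is already established, so O(~mute_channel).
Premise 10, O(~sanitize_area → mute_channel), contraposes to O(~mute_channel → sanitize_area); with O(~mute_channel) we get O(sanitize_area).
Premise 6 is O(escalate_dataset → ~sanitize_area); contrapositively O(sanitize_area → ~escalate_dataset). Since O(sanitize_area) holds, K gives O(~escalate_dataset).
Premise 8, O(~file_charter → escalate_dataset), contraposes to O(~escalate_dataset → file_charter); with O(~escalate_dataset) we get O(file_charter).
With premise 5, O(file_charter → inform_license), the K-axiom yields O(inform_license).
So O(inform_license) holds — inform_license is obligatory. None of the other listed options is made obligatory by any chain of premises.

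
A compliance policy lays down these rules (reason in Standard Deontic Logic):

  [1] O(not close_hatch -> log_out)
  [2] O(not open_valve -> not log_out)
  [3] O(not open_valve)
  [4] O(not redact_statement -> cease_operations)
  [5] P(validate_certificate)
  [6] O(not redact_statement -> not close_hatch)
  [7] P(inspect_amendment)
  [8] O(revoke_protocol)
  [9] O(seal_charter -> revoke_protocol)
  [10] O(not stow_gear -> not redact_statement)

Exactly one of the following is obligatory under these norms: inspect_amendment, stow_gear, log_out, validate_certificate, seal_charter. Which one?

From premise 3 we have O(not open_valve).
Applying K to premise 2 (O(not open_valve -> not log_out)) and O(not open_valve) yields O(not log_out).
Premise 1, O(not close_hatch -> log_out), contraposes to O(not log_out -> close_hatch); with O(not log_out) we get O(close_hatch).
The contrapositive of premise 6 (O(not redact_statement -> not close_hatch)) is O(close_hatch -> redact_statement), and O(close_hatch) is already established, so O(redact_statement).
Premise 10, O(not stow_gear -> not redact_statement), contraposes to O(redact_statement -> stow_gear); with O(redact_statement) we get O(stow_gear).
So O(stow_gear) holds — stow_gear is obligatory. None of the other listed options is made obligatory by any chain of premises.

stow_gear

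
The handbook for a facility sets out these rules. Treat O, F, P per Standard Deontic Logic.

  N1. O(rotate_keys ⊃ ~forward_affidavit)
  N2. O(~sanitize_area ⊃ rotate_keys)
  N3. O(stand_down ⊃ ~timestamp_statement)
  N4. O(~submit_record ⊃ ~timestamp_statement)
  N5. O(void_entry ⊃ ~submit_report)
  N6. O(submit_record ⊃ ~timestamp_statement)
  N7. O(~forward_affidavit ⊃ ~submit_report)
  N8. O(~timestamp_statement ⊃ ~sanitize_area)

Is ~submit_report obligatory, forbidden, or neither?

Premises 6 and 4 are O(submit_record ⊃ ~timestamp_statement) and O(~submit_record ⊃ ~timestamp_statement); every ideal world satisfies submit_record or ~submit_record, so in either case ~timestamp_statement holds — hence O(~timestamp_statement).
From O(~timestamp_statement) and premise 8, O(~timestamp_statement ⊃ ~sanitize_area), we obtain O(~sanitize_area).
Applying K to premise 2 (O(~sanitize_area ⊃ rotate_keys)) and O(~sanitize_area) yields O(rotate_keys).
With premise 1, O(rotate_keys ⊃ ~forward_affidavit), the K-axiom yields O(~forward_affidavit).
From O(~forward_affidavit) and premise 7, O(~forward_affidavit ⊃ ~submit_report), we obtain O(~submit_report).
Premises 3, 5 do not contribute to this derivation.
Hence ~submit_report is obligatory.

Obligatory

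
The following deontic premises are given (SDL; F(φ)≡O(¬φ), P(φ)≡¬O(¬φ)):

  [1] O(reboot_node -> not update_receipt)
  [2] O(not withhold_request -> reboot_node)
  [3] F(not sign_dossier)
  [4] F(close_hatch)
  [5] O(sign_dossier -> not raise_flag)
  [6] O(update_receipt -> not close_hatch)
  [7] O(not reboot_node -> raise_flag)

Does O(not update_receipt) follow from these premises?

Yes

Premise 3 is F(not sign_dossier), i.e. O(sign_dossier).
From O(sign_dossier) and premise 5, O(sign_dossier -> not raise_flag), we obtain O(not raise_flag).
The contrapositive of premise 7 (O(not reboot_node -> raise_flag)) is O(not raise_flag -> reboot_node), and O(not raise_flag) is already established, so O(reboot_node).
From O(reboot_node) and premise 1, O(reboot_node -> not update_receipt), we obtain O(not update_receipt).
Premises 2, 4, 6 do not contribute to this derivation.
So O(not update_receipt) follows.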